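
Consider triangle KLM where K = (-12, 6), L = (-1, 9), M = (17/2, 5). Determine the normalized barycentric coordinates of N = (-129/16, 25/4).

Signed area of the reference triangle: [KLM] = ½·((-12)·(9−5) + (-1)·(5−6) + (17/2)·(6−9)) = ½·(-48 + 1 − 51/2) = -145/4.
[NLM] = ½·((-129/16)·(9−5) + (-1)·(5−(25/4)) + (17/2)·(25/4−9)) = ½·(-129/4 + 5/4 − 187/8) = -435/16, so the K-coordinate is (-435/16)/(-145/4) = 3/4.
[KNM] = ½·((-12)·(25/4−5) + (-129/16)·(5−6) + (17/2)·(6−(25/4))) = ½·(-15 + 129/16 − 17/8) = -145/32, so the L-coordinate is 1/8.
[KLN] = ½·((-12)·(9−(25/4)) + (-1)·(25/4−6) + (-129/16)·(6−9)) = ½·(-33 − 1/4 + 387/16) = -145/32, so the M-coordinate is 1/8.
Check: 3/4 + 1/8 + 1/8 = 1.

(3/4, 1/8, 1/8)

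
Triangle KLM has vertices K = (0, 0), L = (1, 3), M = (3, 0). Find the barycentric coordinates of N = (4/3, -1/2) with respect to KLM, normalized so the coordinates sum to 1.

Signed area of the reference triangle: [KLM] = ½·(0·(3−0) + 1·(0−0) + 3·(0−3)) = ½·(0 + 0 − 9) = -9/2.
[NLM] = ½·((4/3)·(3−0) + 1·(0−(-1/2)) + 3·(-1/2−3)) = ½·(4 + 1/2 − 21/2) = -3, so the K-coordinate is (-3)/(-9/2) = 2/3.
[KNM] = ½·(0·(-1/2−0) + (4/3)·(0−0) + 3·(0−(-1/2))) = ½·(0 + 0 + 3/2) = 3/4, so the L-coordinate is -1/6.
[KLN] = ½·(0·(3−(-1/2)) + 1·(-1/2−0) + (4/3)·(0−3)) = ½·(0 − 1/2 − 4) = -9/4, so the M-coordinate is 1/2.

(2/3, -1/6, 1/2)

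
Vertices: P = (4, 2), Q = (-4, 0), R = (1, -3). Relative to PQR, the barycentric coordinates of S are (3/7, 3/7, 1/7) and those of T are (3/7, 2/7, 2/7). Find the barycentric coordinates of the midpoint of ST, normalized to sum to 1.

Since both coordinate triples sum to 1, the midpoint's barycentrics are the componentwise average.
(3/7+3/7)/2 = 3/7; similarly 5/14 and 3/14.

(3/7, 5/14, 3/14)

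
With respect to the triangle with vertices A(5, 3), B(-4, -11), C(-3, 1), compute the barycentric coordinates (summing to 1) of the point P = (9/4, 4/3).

Signed area of the reference triangle: [ABC] = ½·(5·(-11−1) + (-4)·(1−3) + (-3)·(3−(-11))) = ½·(-60 + 8 − 42) = -47.
[PBC] = ½·((9/4)·(-11−1) + (-4)·(1−(4/3)) + (-3)·(4/3−(-11))) = ½·(-27 + 4/3 − 37) = -94/3, so the A-coordinate is (-94/3)/(-47) = 2/3.
[APC] = ½·(5·(4/3−1) + (9/4)·(1−3) + (-3)·(3−(4/3))) = ½·(5/3 − 9/2 − 5) = -47/12, so the B-coordinate is 1/12.
[ABP] = ½·(5·(-11−(4/3)) + (-4)·(4/3−3) + (9/4)·(3−(-11))) = ½·(-185/3 + 20/3 + 63/2) = -47/4, so the C-coordinate is 1/4.

(2/3, 1/12, 1/4)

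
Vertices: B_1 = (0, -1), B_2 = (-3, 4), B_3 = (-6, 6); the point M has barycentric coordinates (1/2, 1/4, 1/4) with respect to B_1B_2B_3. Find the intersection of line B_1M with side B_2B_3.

Line B_1M meets B_2B_3 where the B_1-coordinate vanishes; zeroing M's B_1-weight and renormalizing leaves B_2, B_3-weights 1/4 : 1/4 → (1/2, 1/2).
So N = (1/2)·B_2 + (1/2)·B_3 = (-9/2, 5).

(-9/2, 5)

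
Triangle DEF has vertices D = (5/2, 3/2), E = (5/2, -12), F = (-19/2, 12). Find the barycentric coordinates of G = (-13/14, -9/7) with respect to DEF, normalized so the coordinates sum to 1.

(2/7, 3/7, 2/7)

Signed area of the reference triangle: [DEF] = ½·((5/2)·(-12−12) + (5/2)·(12−(3/2)) + (-19/2)·(3/2−(-12))) = ½·(-60 + 105/4 − 513/4) = -81.
[GEF] = ½·((-13/14)·(-12−12) + (5/2)·(12−(-9/7)) + (-19/2)·(-9/7−(-12))) = ½·(156/7 + 465/14 − 1425/14) = -162/7, so the D-coordinate is (-162/7)/(-81) = 2/7.
[DGF] = ½·((5/2)·(-9/7−12) + (-13/14)·(12−(3/2)) + (-19/2)·(3/2−(-9/7))) = ½·(-465/14 − 39/4 − 741/28) = -243/7, so the E-coordinate is 3/7.
[DEG] = ½·((5/2)·(-12−(-9/7)) + (5/2)·(-9/7−(3/2)) + (-13/14)·(3/2−(-12))) = ½·(-375/14 − 195/28 − 351/28) = -162/7, so the F-coordinate is 2/7.
Check: 2/7 + 3/7 + 2/7 = 1.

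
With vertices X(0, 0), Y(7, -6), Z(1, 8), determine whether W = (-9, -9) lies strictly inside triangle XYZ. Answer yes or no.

no

Barycentric coordinates of W: (121/31, -63/62, -117/62).
The three coordinates are positive, negative, negative; a point is interior exactly when all three are positive.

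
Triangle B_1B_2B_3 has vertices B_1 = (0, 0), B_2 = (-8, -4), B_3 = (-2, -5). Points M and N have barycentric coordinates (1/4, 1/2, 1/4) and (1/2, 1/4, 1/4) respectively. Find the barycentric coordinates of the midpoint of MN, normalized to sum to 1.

(3/8, 3/8, 1/4)

Since both coordinate triples sum to 1, the midpoint's barycentrics are the componentwise average.
(1/4+1/2)/2 = 3/8; similarly 3/8 and 1/4.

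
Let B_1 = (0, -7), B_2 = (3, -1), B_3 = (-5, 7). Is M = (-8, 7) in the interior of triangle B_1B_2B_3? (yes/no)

Barycentric coordinates of M: (1/3, -7/12, 5/4).
The three coordinates are positive, negative, positive; a point is interior exactly when all three are positive.

no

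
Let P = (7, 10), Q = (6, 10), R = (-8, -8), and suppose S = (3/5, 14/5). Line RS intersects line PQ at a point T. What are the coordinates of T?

(19/3, 10)

Barycentric coordinates of S with respect to PQR: (1/5, 2/5, 2/5).
On side PQ the R-coordinate is zero; dropping S's R-weight 2/5 and renormalizing the remaining 1/5 : 2/5 gives weights 1/3, 2/3 on P, Q.
T = (1/3)·(7, 10) + (2/3)·(6, 10) = (19/3, 10).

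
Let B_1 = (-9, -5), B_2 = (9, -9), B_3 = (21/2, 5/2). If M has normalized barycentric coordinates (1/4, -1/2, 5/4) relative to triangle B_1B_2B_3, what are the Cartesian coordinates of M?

(51/8, 51/8)

M = (1/4)·B_1 + (-1/2)·B_2 + (5/4)·B_3.
x-coordinate: (1/4)·(-9) + (-1/2)·9 + (5/4)·(21/2) = 51/8.
y-coordinate: (1/4)·(-5) + (-1/2)·(-9) + (5/4)·(5/2) = 51/8.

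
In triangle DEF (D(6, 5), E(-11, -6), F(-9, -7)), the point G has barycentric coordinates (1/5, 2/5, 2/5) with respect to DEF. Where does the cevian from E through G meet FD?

Line EG meets FD where the E-coordinate vanishes; zeroing G's E-weight and renormalizing leaves F, D-weights 2/5 : 1/5 → (2/3, 1/3).
So H = (2/3)·F + (1/3)·D = (-4, -3).

(-4, -3)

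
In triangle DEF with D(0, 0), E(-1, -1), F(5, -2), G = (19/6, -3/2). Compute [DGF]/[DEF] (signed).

[DEF] = ½·(0·(-1−(-2)) + (-1)·(-2−0) + 5·(0−(-1))) = ½·(0 + 2 + 5) = 7/2.
[DGF] = ½·(0·(-3/2−(-2)) + (19/6)·(-2−0) + 5·(0−(-3/2))) = ½·(0 − 19/3 + 15/2) = 7/12, so the ratio is (7/12)/(7/2) = 1/6.

1/6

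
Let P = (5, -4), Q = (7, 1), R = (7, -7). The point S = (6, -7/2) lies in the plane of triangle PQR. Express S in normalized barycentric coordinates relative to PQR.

(1/2, 1/4, 1/4)

Signed area of the reference triangle: [PQR] = ½·(5·(1−(-7)) + 7·(-7−(-4)) + 7·(-4−1)) = ½·(40 − 21 − 35) = -8.
[SQR] = ½·(6·(1−(-7)) + 7·(-7−(-7/2)) + 7·(-7/2−1)) = ½·(48 − 49/2 − 63/2) = -4, so the P-coordinate is (-4)/(-8) = 1/2.
[PSR] = ½·(5·(-7/2−(-7)) + 6·(-7−(-4)) + 7·(-4−(-7/2))) = ½·(35/2 − 18 − 7/2) = -2, so the Q-coordinate is 1/4.
[PQS] = ½·(5·(1−(-7/2)) + 7·(-7/2−(-4)) + 6·(-4−1)) = ½·(45/2 + 7/2 − 30) = -2, so the R-coordinate is 1/4.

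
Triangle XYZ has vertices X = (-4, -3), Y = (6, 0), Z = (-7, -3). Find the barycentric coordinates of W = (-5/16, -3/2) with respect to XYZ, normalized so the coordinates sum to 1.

(1/16, 1/2, 7/16)

Signed area of the reference triangle: [XYZ] = ½·((-4)·(0−(-3)) + 6·(-3−(-3)) + (-7)·(-3−0)) = ½·(-12 + 0 + 21) = 9/2.
[WYZ] = ½·((-5/16)·(0−(-3)) + 6·(-3−(-3/2)) + (-7)·(-3/2−0)) = ½·(-15/16 − 9 + 21/2) = 9/32, so the X-coordinate is (9/32)/(9/2) = 1/16.
[XWZ] = ½·((-4)·(-3/2−(-3)) + (-5/16)·(-3−(-3)) + (-7)·(-3−(-3/2))) = ½·(-6 + 0 + 21/2) = 9/4, so the Y-coordinate is 1/2.
[XYW] = ½·((-4)·(0−(-3/2)) + 6·(-3/2−(-3)) + (-5/16)·(-3−0)) = ½·(-6 + 9 + 15/16) = 63/32, so the Z-coordinate is 7/16.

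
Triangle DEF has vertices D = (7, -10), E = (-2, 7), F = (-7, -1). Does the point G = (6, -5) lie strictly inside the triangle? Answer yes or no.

no

Barycentric coordinates of G: (124/157, 61/157, -28/157).
The three coordinates are positive, positive, negative; a point is interior exactly when all three are positive.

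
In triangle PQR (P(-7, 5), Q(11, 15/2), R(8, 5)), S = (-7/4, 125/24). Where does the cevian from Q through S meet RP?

(-32/11, 5)

Barycentric coordinates of S with respect to PQR: (2/3, 1/12, 1/4).
On side RP the Q-coordinate is zero; dropping S's Q-weight 1/12 and renormalizing the remaining 1/4 : 2/3 gives weights 3/11, 8/11 on R, P.
T = (3/11)·(8, 5) + (8/11)·(-7, 5) = (-32/11, 5).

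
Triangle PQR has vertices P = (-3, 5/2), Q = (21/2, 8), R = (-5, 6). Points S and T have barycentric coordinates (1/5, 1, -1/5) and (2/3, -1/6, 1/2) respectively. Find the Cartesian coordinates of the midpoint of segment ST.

(93/40, 319/60)

Barycentric coordinates of the midpoint are the average: (13/30, 5/12, 3/20).
Converting: (13/30)·P + (5/12)·Q + (3/20)·R = (93/40, 319/60).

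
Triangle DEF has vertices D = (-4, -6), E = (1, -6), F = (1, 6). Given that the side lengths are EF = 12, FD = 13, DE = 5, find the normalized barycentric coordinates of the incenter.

(2/5, 13/30, 1/6)

The incenter has barycentric coordinates proportional to the opposite side lengths: (12 : 13 : 5).
Normalizing by 12+13+5 = 30 gives (2/5, 13/30, 1/6).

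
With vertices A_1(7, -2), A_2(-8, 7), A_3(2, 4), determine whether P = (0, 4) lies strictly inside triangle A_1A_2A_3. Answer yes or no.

yes

Barycentric coordinates of P: (2/15, 4/15, 3/5).
The three coordinates are positive, positive, positive; a point is interior exactly when all three are positive.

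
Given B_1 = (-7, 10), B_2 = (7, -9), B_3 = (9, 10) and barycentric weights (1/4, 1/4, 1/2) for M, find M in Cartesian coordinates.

M = (1/4)·B_1 + (1/4)·B_2 + (1/2)·B_3.
x-coordinate: (1/4)·(-7) + (1/4)·7 + (1/2)·9 = 9/2.
y-coordinate: (1/4)·10 + (1/4)·(-9) + (1/2)·10 = 21/4.

(9/2, 21/4)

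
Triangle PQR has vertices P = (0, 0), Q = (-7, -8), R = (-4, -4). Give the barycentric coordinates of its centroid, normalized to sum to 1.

(1/3, 1/3, 1/3)

The centroid is the average of the vertices, so each weight is 1/3.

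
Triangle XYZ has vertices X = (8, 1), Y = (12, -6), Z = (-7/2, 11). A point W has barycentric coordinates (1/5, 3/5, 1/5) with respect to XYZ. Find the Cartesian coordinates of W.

W = (1/5)·X + (3/5)·Y + (1/5)·Z.
x-coordinate: (1/5)·8 + (3/5)·12 + (1/5)·(-7/2) = 81/10.
y-coordinate: (1/5)·1 + (3/5)·(-6) + (1/5)·11 = -6/5.

(81/10, -6/5)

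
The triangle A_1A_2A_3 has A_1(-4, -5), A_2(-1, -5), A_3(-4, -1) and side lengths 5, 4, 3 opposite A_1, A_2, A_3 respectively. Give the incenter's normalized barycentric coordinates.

The incenter has barycentric coordinates proportional to the opposite side lengths: (5 : 4 : 3).
Normalizing by 5+4+3 = 12 gives (5/12, 1/3, 1/4).

(5/12, 1/3, 1/4)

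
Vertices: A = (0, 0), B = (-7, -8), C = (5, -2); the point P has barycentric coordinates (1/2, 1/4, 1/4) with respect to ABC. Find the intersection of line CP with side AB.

Line CP meets AB where the C-coordinate vanishes; zeroing P's C-weight and renormalizing leaves A, B-weights 1/2 : 1/4 → (2/3, 1/3).
So Q = (2/3)·A + (1/3)·B = (-7/3, -8/3).

(-7/3, -8/3)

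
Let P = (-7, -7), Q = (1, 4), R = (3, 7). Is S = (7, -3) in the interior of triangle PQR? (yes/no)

Barycentric coordinates of S: (-16, 78, -61).
The three coordinates are negative, positive, negative; a point is interior exactly when all three are positive.

no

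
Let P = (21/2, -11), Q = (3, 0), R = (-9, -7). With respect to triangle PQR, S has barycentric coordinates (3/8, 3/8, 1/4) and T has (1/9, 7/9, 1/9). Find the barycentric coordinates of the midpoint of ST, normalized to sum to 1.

(35/144, 83/144, 13/72)

Since both coordinate triples sum to 1, the midpoint's barycentrics are the componentwise average.
(3/8+1/9)/2 = 35/144; similarly 83/144 and 13/72.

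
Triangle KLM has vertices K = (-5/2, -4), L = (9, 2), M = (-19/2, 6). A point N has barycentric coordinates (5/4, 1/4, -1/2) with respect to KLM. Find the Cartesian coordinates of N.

N = (5/4)·K + (1/4)·L + (-1/2)·M.
x-coordinate: (5/4)·(-5/2) + (1/4)·9 + (-1/2)·(-19/2) = 31/8.
y-coordinate: (5/4)·(-4) + (1/4)·2 + (-1/2)·6 = -15/2.

(31/8, -15/2)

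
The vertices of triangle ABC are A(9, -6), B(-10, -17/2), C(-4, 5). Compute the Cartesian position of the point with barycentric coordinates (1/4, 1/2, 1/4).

(-15/4, -9/2)

P = (1/4)·A + (1/2)·B + (1/4)·C.
x-coordinate: (1/4)·9 + (1/2)·(-10) + (1/4)·(-4) = -15/4.
y-coordinate: (1/4)·(-6) + (1/2)·(-17/2) + (1/4)·5 = -9/2.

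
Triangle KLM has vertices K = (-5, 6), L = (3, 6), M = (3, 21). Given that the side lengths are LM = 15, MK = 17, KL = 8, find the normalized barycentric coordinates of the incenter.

(3/8, 17/40, 1/5)

The incenter has barycentric coordinates proportional to the opposite side lengths: (15 : 17 : 8).
Normalizing by 15+17+8 = 40 gives (3/8, 17/40, 1/5).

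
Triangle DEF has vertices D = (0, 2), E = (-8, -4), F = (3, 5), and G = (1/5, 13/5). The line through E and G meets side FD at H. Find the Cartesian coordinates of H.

(9/4, 17/4)

Barycentric coordinates of G with respect to DEF: (1/5, 1/5, 3/5).
On side FD the E-coordinate is zero; dropping G's E-weight 1/5 and renormalizing the remaining 3/5 : 1/5 gives weights 3/4, 1/4 on F, D.
H = (3/4)·(3, 5) + (1/4)·(0, 2) = (9/4, 17/4).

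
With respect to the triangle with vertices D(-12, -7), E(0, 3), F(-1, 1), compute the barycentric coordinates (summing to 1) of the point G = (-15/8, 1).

Signed area of the reference triangle: [DEF] = ½·((-12)·(3−1) + 0·(1−(-7)) + (-1)·(-7−3)) = ½·(-24 + 0 + 10) = -7.
[GEF] = ½·((-15/8)·(3−1) + 0·(1−1) + (-1)·(1−3)) = ½·(-15/4 + 0 + 2) = -7/8, so the D-coordinate is (-7/8)/(-7) = 1/8.
[DGF] = ½·((-12)·(1−1) + (-15/8)·(1−(-7)) + (-1)·(-7−1)) = ½·(0 − 15 + 8) = -7/2, so the E-coordinate is 1/2.
[DEG] = ½·((-12)·(3−1) + 0·(1−(-7)) + (-15/8)·(-7−3)) = ½·(-24 + 0 + 75/4) = -21/8, so the F-coordinate is 3/8.

(1/8, 1/2, 3/8)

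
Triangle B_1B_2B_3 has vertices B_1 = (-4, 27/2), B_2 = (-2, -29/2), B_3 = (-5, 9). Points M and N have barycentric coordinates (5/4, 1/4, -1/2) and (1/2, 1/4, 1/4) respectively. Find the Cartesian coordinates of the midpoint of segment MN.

(-27/8, 113/16)

Barycentric coordinates of the midpoint are the average: (7/8, 1/4, -1/8).
Converting: (7/8)·B_1 + (1/4)·B_2 + (-1/8)·B_3 = (-27/8, 113/16).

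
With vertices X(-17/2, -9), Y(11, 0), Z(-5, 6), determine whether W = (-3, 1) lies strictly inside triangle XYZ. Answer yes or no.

yes

Barycentric coordinates of W: (68/261, 95/522, 97/174).
The three coordinates are positive, positive, positive; a point is interior exactly when all three are positive.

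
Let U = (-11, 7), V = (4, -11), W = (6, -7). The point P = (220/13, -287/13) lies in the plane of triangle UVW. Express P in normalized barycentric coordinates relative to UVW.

Signed area of the reference triangle: [UVW] = ½·((-11)·(-11−(-7)) + 4·(-7−7) + 6·(7−(-11))) = ½·(44 − 56 + 108) = 48.
[PVW] = ½·((220/13)·(-11−(-7)) + 4·(-7−(-287/13)) + 6·(-287/13−(-11))) = ½·(-880/13 + 784/13 − 864/13) = -480/13, so the U-coordinate is (-480/13)/48 = -10/13.
[UPW] = ½·((-11)·(-287/13−(-7)) + (220/13)·(-7−7) + 6·(7−(-287/13))) = ½·(2156/13 − 3080/13 + 2268/13) = 672/13, so the V-coordinate is 14/13.
[UVP] = ½·((-11)·(-11−(-287/13)) + 4·(-287/13−7) + (220/13)·(7−(-11))) = ½·(-1584/13 − 1512/13 + 3960/13) = 432/13, so the W-coordinate is 9/13.
Check: -10/13 + 14/13 + 9/13 = 1.

(-10/13, 14/13, 9/13)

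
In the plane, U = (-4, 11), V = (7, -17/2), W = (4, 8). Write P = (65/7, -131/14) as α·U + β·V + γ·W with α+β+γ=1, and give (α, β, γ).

Signed area of the reference triangle: [UVW] = ½·((-4)·(-17/2−8) + 7·(8−11) + 4·(11−(-17/2))) = ½·(66 − 21 + 78) = 123/2.
[PVW] = ½·((65/7)·(-17/2−8) + 7·(8−(-131/14)) + 4·(-131/14−(-17/2))) = ½·(-2145/14 + 243/2 − 24/7) = -123/7, so the U-coordinate is (-123/7)/(123/2) = -2/7.
[UPW] = ½·((-4)·(-131/14−8) + (65/7)·(8−11) + 4·(11−(-131/14))) = ½·(486/7 − 195/7 + 570/7) = 123/2, so the V-coordinate is 1.
[UVP] = ½·((-4)·(-17/2−(-131/14)) + 7·(-131/14−11) + (65/7)·(11−(-17/2))) = ½·(-24/7 − 285/2 + 2535/14) = 123/7, so the W-coordinate is 2/7.

(-2/7, 1, 2/7)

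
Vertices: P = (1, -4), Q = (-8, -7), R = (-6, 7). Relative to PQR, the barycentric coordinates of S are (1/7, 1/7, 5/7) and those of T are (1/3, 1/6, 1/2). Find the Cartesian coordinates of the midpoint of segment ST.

(-65/14, 31/14)

Barycentric coordinates of the midpoint are the average: (5/21, 13/84, 17/28).
Converting: (5/21)·P + (13/84)·Q + (17/28)·R = (-65/14, 31/14).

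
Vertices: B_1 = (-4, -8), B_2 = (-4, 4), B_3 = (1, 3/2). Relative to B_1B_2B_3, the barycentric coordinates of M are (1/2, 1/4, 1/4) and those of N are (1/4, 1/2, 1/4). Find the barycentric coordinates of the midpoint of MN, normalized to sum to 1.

Since both coordinate triples sum to 1, the midpoint's barycentrics are the componentwise average.
(1/2+1/4)/2 = 3/8; similarly 3/8 and 1/4.

(3/8, 3/8, 1/4)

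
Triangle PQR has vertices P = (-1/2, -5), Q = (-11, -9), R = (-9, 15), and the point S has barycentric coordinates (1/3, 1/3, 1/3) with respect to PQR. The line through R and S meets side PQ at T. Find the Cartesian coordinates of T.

(-23/4, -7)

Line RS meets PQ where the R-coordinate vanishes; zeroing S's R-weight and renormalizing leaves P, Q-weights 1/3 : 1/3 → (1/2, 1/2).
So T = (1/2)·P + (1/2)·Q = (-23/4, -7).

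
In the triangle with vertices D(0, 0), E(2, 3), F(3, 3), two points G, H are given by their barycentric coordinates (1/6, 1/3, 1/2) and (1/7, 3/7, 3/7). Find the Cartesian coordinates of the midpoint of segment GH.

(181/84, 71/28)

Barycentric coordinates of the midpoint are the average: (13/84, 8/21, 13/28).
Converting: (13/84)·D + (8/21)·E + (13/28)·F = (181/84, 71/28).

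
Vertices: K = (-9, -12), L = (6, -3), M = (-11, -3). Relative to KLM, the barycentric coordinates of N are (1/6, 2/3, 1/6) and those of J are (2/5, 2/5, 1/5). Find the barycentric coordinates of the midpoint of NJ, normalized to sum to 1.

(17/60, 8/15, 11/60)

Since both coordinate triples sum to 1, the midpoint's barycentrics are the componentwise average.
(1/6+2/5)/2 = 17/60; similarly 8/15 and 11/60.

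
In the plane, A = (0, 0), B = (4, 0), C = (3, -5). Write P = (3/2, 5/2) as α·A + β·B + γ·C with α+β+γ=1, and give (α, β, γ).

(3/4, 3/4, -1/2)

Signed area of the reference triangle: [ABC] = ½·(0·(0−(-5)) + 4·(-5−0) + 3·(0−0)) = ½·(0 − 20 + 0) = -10.
[PBC] = ½·((3/2)·(0−(-5)) + 4·(-5−(5/2)) + 3·(5/2−0)) = ½·(15/2 − 30 + 15/2) = -15/2, so the A-coordinate is (-15/2)/(-10) = 3/4.
[APC] = ½·(0·(5/2−(-5)) + (3/2)·(-5−0) + 3·(0−(5/2))) = ½·(0 − 15/2 − 15/2) = -15/2, so the B-coordinate is 3/4.
[ABP] = ½·(0·(0−(5/2)) + 4·(5/2−0) + (3/2)·(0−0)) = ½·(0 + 10 + 0) = 5, so the C-coordinate is -1/2.
Check: 3/4 + 3/4 − 1/2 = 1.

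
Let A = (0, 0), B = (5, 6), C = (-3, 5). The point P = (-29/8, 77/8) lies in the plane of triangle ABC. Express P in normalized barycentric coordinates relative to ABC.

Signed area of the reference triangle: [ABC] = ½·(0·(6−5) + 5·(5−0) + (-3)·(0−6)) = ½·(0 + 25 + 18) = 43/2.
[PBC] = ½·((-29/8)·(6−5) + 5·(5−(77/8)) + (-3)·(77/8−6)) = ½·(-29/8 − 185/8 − 87/8) = -301/16, so the A-coordinate is (-301/16)/(43/2) = -7/8.
[APC] = ½·(0·(77/8−5) + (-29/8)·(5−0) + (-3)·(0−(77/8))) = ½·(0 − 145/8 + 231/8) = 43/8, so the B-coordinate is 1/4.
[ABP] = ½·(0·(6−(77/8)) + 5·(77/8−0) + (-29/8)·(0−6)) = ½·(0 + 385/8 + 87/4) = 559/16, so the C-coordinate is 13/8.

(-7/8, 1/4, 13/8)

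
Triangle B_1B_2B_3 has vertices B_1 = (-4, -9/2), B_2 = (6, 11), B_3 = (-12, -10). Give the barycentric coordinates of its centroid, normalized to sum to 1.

The centroid is the average of the vertices, so each weight is 1/3.

(1/3, 1/3, 1/3)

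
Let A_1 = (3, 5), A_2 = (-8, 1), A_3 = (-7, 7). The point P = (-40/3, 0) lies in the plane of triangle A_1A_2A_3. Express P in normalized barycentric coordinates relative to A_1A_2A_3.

Signed area of the reference triangle: [A_1A_2A_3] = ½·(3·(1−7) + (-8)·(7−5) + (-7)·(5−1)) = ½·(-18 − 16 − 28) = -31.
[PA_2A_3] = ½·((-40/3)·(1−7) + (-8)·(7−0) + (-7)·(0−1)) = ½·(80 − 56 + 7) = 31/2, so the A_1-coordinate is (31/2)/(-31) = -1/2.
[A_1PA_3] = ½·(3·(0−7) + (-40/3)·(7−5) + (-7)·(5−0)) = ½·(-21 − 80/3 − 35) = -124/3, so the A_2-coordinate is 4/3.
[A_1A_2P] = ½·(3·(1−0) + (-8)·(0−5) + (-40/3)·(5−1)) = ½·(3 + 40 − 160/3) = -31/6, so the A_3-coordinate is 1/6.

(-1/2, 4/3, 1/6)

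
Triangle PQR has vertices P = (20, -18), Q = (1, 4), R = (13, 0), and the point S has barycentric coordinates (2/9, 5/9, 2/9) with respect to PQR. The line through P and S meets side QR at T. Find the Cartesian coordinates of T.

Line PS meets QR where the P-coordinate vanishes; zeroing S's P-weight and renormalizing leaves Q, R-weights 5/9 : 2/9 → (5/7, 2/7).
So T = (5/7)·Q + (2/7)·R = (31/7, 20/7).

(31/7, 20/7)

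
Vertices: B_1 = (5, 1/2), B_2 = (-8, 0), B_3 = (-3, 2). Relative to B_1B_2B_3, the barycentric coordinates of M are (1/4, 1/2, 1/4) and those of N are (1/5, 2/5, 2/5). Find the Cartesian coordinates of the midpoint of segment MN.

(-69/20, 61/80)

Barycentric coordinates of the midpoint are the average: (9/40, 9/20, 13/40).
Converting: (9/40)·B_1 + (9/20)·B_2 + (13/40)·B_3 = (-69/20, 61/80).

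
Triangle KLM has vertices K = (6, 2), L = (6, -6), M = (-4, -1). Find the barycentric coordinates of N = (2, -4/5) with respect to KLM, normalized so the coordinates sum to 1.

(2/5, 1/5, 2/5)

Signed area of the reference triangle: [KLM] = ½·(6·(-6−(-1)) + 6·(-1−2) + (-4)·(2−(-6))) = ½·(-30 − 18 − 32) = -40.
[NLM] = ½·(2·(-6−(-1)) + 6·(-1−(-4/5)) + (-4)·(-4/5−(-6))) = ½·(-10 − 6/5 − 104/5) = -16, so the K-coordinate is (-16)/(-40) = 2/5.
[KNM] = ½·(6·(-4/5−(-1)) + 2·(-1−2) + (-4)·(2−(-4/5))) = ½·(6/5 − 6 − 56/5) = -8, so the L-coordinate is 1/5.
[KLN] = ½·(6·(-6−(-4/5)) + 6·(-4/5−2) + 2·(2−(-6))) = ½·(-156/5 − 84/5 + 16) = -16, so the M-coordinate is 2/5.
Check: 2/5 + 1/5 + 2/5 = 1.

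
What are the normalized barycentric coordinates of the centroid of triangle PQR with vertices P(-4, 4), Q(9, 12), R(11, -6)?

(1/3, 1/3, 1/3)

The centroid is the average of the vertices, so each weight is 1/3.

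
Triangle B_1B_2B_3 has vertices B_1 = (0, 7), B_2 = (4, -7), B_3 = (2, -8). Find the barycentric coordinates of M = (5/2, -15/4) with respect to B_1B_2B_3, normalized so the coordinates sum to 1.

(1/4, 1/2, 1/4)

Signed area of the reference triangle: [B_1B_2B_3] = ½·(0·(-7−(-8)) + 4·(-8−7) + 2·(7−(-7))) = ½·(0 − 60 + 28) = -16.
[MB_2B_3] = ½·((5/2)·(-7−(-8)) + 4·(-8−(-15/4)) + 2·(-15/4−(-7))) = ½·(5/2 − 17 + 13/2) = -4, so the B_1-coordinate is (-4)/(-16) = 1/4.
[B_1MB_3] = ½·(0·(-15/4−(-8)) + (5/2)·(-8−7) + 2·(7−(-15/4))) = ½·(0 − 75/2 + 43/2) = -8, so the B_2-coordinate is 1/2.
[B_1B_2M] = ½·(0·(-7−(-15/4)) + 4·(-15/4−7) + (5/2)·(7−(-7))) = ½·(0 − 43 + 35) = -4, so the B_3-coordinate is 1/4.
Check: 1/4 + 1/2 + 1/4 = 1.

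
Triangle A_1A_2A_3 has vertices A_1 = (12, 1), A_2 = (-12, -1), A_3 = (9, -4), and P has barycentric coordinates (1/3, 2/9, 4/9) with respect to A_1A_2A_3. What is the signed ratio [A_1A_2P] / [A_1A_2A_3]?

The signed ratio [A_1A_2P]/[A_1A_2A_3] equals the barycentric coordinate of P at vertex A_3, which is 4/9.

4/9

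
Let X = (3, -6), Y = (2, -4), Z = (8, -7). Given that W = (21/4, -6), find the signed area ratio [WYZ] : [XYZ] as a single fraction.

1/4

[XYZ] = ½·(3·(-4−(-7)) + 2·(-7−(-6)) + 8·(-6−(-4))) = ½·(9 − 2 − 16) = -9/2.
[WYZ] = ½·((21/4)·(-4−(-7)) + 2·(-7−(-6)) + 8·(-6−(-4))) = ½·(63/4 − 2 − 16) = -9/8, so the ratio is (-9/8)/(-9/2) = 1/4.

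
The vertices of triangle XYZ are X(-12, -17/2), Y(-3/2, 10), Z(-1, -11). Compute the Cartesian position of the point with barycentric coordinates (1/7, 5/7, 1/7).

W = (1/7)·X + (5/7)·Y + (1/7)·Z.
x-coordinate: (1/7)·(-12) + (5/7)·(-3/2) + (1/7)·(-1) = -41/14.
y-coordinate: (1/7)·(-17/2) + (5/7)·10 + (1/7)·(-11) = 61/14.

(-41/14, 61/14)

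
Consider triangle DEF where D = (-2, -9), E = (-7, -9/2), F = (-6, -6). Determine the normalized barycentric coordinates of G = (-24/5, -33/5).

(2/5, 2/5, 1/5)

Signed area of the reference triangle: [DEF] = ½·((-2)·(-9/2−(-6)) + (-7)·(-6−(-9)) + (-6)·(-9−(-9/2))) = ½·(-3 − 21 + 27) = 3/2.
[GEF] = ½·((-24/5)·(-9/2−(-6)) + (-7)·(-6−(-33/5)) + (-6)·(-33/5−(-9/2))) = ½·(-36/5 − 21/5 + 63/5) = 3/5, so the D-coordinate is (3/5)/(3/2) = 2/5.
[DGF] = ½·((-2)·(-33/5−(-6)) + (-24/5)·(-6−(-9)) + (-6)·(-9−(-33/5))) = ½·(6/5 − 72/5 + 72/5) = 3/5, so the E-coordinate is 2/5.
[DEG] = ½·((-2)·(-9/2−(-33/5)) + (-7)·(-33/5−(-9)) + (-24/5)·(-9−(-9/2))) = ½·(-21/5 − 84/5 + 108/5) = 3/10, so the F-coordinate is 1/5.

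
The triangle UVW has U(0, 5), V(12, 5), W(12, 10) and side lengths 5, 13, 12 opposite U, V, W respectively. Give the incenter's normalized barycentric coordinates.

The incenter has barycentric coordinates proportional to the opposite side lengths: (5 : 13 : 12).
Normalizing by 5+13+12 = 30 gives (1/6, 13/30, 2/5).

(1/6, 13/30, 2/5)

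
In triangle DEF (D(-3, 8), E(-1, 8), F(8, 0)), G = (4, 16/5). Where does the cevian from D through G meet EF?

(23/4, 2)

Barycentric coordinates of G with respect to DEF: (1/5, 1/5, 3/5).
On side EF the D-coordinate is zero; dropping G's D-weight 1/5 and renormalizing the remaining 1/5 : 3/5 gives weights 1/4, 3/4 on E, F.
H = (1/4)·(-1, 8) + (3/4)·(8, 0) = (23/4, 2).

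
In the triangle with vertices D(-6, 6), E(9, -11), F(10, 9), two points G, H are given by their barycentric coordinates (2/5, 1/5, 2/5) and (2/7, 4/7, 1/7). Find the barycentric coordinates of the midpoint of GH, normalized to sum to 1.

(12/35, 27/70, 19/70)

Since both coordinate triples sum to 1, the midpoint's barycentrics are the componentwise average.
(2/5+2/7)/2 = 12/35; similarly 27/70 and 19/70.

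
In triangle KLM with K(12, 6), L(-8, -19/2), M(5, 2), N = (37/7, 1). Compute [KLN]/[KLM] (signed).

[KLM] = ½·(12·(-19/2−2) + (-8)·(2−6) + 5·(6−(-19/2))) = ½·(-138 + 32 + 155/2) = -57/4.
[KLN] = ½·(12·(-19/2−1) + (-8)·(1−6) + (37/7)·(6−(-19/2))) = ½·(-126 + 40 + 1147/14) = -57/28, so the ratio is (-57/28)/(-57/4) = 1/7.

1/7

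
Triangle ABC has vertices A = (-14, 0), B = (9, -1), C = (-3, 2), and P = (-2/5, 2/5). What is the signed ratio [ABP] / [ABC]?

[ABC] = ½·((-14)·(-1−2) + 9·(2−0) + (-3)·(0−(-1))) = ½·(42 + 18 − 3) = 57/2.
[ABP] = ½·((-14)·(-1−(2/5)) + 9·(2/5−0) + (-2/5)·(0−(-1))) = ½·(98/5 + 18/5 − 2/5) = 57/5, so the ratio is (57/5)/(57/2) = 2/5.

2/5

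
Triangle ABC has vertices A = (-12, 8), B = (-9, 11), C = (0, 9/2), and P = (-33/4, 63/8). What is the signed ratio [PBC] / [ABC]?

1/2

[ABC] = ½·((-12)·(11−(9/2)) + (-9)·(9/2−8) + 0·(8−11)) = ½·(-78 + 63/2 + 0) = -93/4.
[PBC] = ½·((-33/4)·(11−(9/2)) + (-9)·(9/2−(63/8)) + 0·(63/8−11)) = ½·(-429/8 + 243/8 + 0) = -93/8, so the ratio is (-93/8)/(-93/4) = 1/2.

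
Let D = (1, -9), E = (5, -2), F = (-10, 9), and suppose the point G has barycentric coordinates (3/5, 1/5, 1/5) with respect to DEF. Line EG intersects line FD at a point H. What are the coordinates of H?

(-7/4, -9/2)

Line EG meets FD where the E-coordinate vanishes; zeroing G's E-weight and renormalizing leaves F, D-weights 1/5 : 3/5 → (1/4, 3/4).
So H = (1/4)·F + (3/4)·D = (-7/4, -9/2).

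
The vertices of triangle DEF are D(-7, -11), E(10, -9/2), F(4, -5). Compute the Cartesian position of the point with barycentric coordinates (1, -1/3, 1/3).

(-9, -67/6)

G = 1·D + (-1/3)·E + (1/3)·F.
x-coordinate: 1·(-7) + (-1/3)·10 + (1/3)·4 = -9.
y-coordinate: 1·(-11) + (-1/3)·(-9/2) + (1/3)·(-5) = -67/6.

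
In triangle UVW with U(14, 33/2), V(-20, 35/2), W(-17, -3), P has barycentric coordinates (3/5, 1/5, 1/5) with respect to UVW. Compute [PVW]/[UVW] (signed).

3/5

The signed ratio [PVW]/[UVW] equals the barycentric coordinate of P at vertex U, which is 3/5.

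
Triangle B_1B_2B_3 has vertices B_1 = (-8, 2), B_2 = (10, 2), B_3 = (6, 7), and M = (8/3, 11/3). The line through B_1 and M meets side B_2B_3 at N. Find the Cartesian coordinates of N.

(8, 9/2)

Barycentric coordinates of M with respect to B_1B_2B_3: (1/3, 1/3, 1/3).
On side B_2B_3 the B_1-coordinate is zero; dropping M's B_1-weight 1/3 and renormalizing the remaining 1/3 : 1/3 gives weights 1/2, 1/2 on B_2, B_3.
N = (1/2)·(10, 2) + (1/2)·(6, 7) = (8, 9/2).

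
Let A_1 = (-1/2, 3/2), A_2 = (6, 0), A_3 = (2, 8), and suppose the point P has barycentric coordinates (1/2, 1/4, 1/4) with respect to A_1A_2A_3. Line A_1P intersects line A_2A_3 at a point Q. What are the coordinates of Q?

(4, 4)

Line A_1P meets A_2A_3 where the A_1-coordinate vanishes; zeroing P's A_1-weight and renormalizing leaves A_2, A_3-weights 1/4 : 1/4 → (1/2, 1/2).
So Q = (1/2)·A_2 + (1/2)·A_3 = (4, 4).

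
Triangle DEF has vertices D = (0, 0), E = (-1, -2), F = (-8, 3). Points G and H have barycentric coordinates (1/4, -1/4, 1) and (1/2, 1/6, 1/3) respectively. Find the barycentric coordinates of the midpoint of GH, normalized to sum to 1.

(3/8, -1/24, 2/3)

Since both coordinate triples sum to 1, the midpoint's barycentrics are the componentwise average.
(1/4+1/2)/2 = 3/8; similarly -1/24 and 2/3.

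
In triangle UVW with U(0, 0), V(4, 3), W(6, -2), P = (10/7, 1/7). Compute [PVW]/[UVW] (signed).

5/7

[UVW] = ½·(0·(3−(-2)) + 4·(-2−0) + 6·(0−3)) = ½·(0 − 8 − 18) = -13.
[PVW] = ½·((10/7)·(3−(-2)) + 4·(-2−(1/7)) + 6·(1/7−3)) = ½·(50/7 − 60/7 − 120/7) = -65/7, so the ratio is (-65/7)/(-13) = 5/7.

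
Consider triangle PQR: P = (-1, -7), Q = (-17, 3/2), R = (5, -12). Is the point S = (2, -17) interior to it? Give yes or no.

no

Barycentric coordinates of S: (-301/58, 45/29, 269/58).
The three coordinates are negative, positive, positive; a point is interior exactly when all three are positive.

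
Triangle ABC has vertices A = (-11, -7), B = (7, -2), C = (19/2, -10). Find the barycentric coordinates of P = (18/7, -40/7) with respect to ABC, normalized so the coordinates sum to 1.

Signed area of the reference triangle: [ABC] = ½·((-11)·(-2−(-10)) + 7·(-10−(-7)) + (19/2)·(-7−(-2))) = ½·(-88 − 21 − 95/2) = -313/4.
[PBC] = ½·((18/7)·(-2−(-10)) + 7·(-10−(-40/7)) + (19/2)·(-40/7−(-2))) = ½·(144/7 − 30 − 247/7) = -313/14, so the A-coordinate is (-313/14)/(-313/4) = 2/7.
[APC] = ½·((-11)·(-40/7−(-10)) + (18/7)·(-10−(-7)) + (19/2)·(-7−(-40/7))) = ½·(-330/7 − 54/7 − 171/14) = -939/28, so the B-coordinate is 3/7.
[ABP] = ½·((-11)·(-2−(-40/7)) + 7·(-40/7−(-7)) + (18/7)·(-7−(-2))) = ½·(-286/7 + 9 − 90/7) = -313/14, so the C-coordinate is 2/7.
Check: 2/7 + 3/7 + 2/7 = 1.

(2/7, 3/7, 2/7)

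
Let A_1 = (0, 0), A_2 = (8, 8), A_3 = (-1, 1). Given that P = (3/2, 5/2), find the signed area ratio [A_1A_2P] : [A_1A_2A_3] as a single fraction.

[A_1A_2A_3] = ½·(0·(8−1) + 8·(1−0) + (-1)·(0−8)) = ½·(0 + 8 + 8) = 8.
[A_1A_2P] = ½·(0·(8−(5/2)) + 8·(5/2−0) + (3/2)·(0−8)) = ½·(0 + 20 − 12) = 4, so the ratio is 4/8 = 1/2.

1/2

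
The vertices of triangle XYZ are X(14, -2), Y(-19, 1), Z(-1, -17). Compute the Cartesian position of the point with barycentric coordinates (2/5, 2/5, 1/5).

(-11/5, -19/5)

W = (2/5)·X + (2/5)·Y + (1/5)·Z.
x-coordinate: (2/5)·14 + (2/5)·(-19) + (1/5)·(-1) = -11/5.
y-coordinate: (2/5)·(-2) + (2/5)·1 + (1/5)·(-17) = -19/5.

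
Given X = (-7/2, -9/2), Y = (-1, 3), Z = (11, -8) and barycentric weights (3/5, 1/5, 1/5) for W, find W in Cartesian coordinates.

W = (3/5)·X + (1/5)·Y + (1/5)·Z.
x-coordinate: (3/5)·(-7/2) + (1/5)·(-1) + (1/5)·11 = -1/10.
y-coordinate: (3/5)·(-9/2) + (1/5)·3 + (1/5)·(-8) = -37/10.

(-1/10, -37/10)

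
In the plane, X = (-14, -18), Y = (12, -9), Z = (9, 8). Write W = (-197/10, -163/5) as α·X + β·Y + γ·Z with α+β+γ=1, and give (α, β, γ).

Signed area of the reference triangle: [XYZ] = ½·((-14)·(-9−8) + 12·(8−(-18)) + 9·(-18−(-9))) = ½·(238 + 312 − 81) = 469/2.
[WYZ] = ½·((-197/10)·(-9−8) + 12·(8−(-163/5)) + 9·(-163/5−(-9))) = ½·(3349/10 + 2436/5 − 1062/5) = 6097/20, so the X-coordinate is (6097/20)/(469/2) = 13/10.
[XWZ] = ½·((-14)·(-163/5−8) + (-197/10)·(8−(-18)) + 9·(-18−(-163/5))) = ½·(2842/5 − 2561/5 + 657/5) = 469/5, so the Y-coordinate is 2/5.
[XYW] = ½·((-14)·(-9−(-163/5)) + 12·(-163/5−(-18)) + (-197/10)·(-18−(-9))) = ½·(-1652/5 − 876/5 + 1773/10) = -3283/20, so the Z-coordinate is -7/10.
Check: 13/10 + 2/5 − 7/10 = 1.

(13/10, 2/5, -7/10)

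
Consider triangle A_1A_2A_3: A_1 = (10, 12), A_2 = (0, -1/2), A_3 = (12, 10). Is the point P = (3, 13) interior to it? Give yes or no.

Barycentric coordinates of P: (29/10, 4/15, -13/6).
The three coordinates are positive, positive, negative; a point is interior exactly when all three are positive.

no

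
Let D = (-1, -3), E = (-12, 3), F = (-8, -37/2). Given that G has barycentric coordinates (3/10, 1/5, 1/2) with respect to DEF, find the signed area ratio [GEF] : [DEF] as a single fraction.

The signed ratio [GEF]/[DEF] equals the barycentric coordinate of G at vertex D, which is 3/10.

3/10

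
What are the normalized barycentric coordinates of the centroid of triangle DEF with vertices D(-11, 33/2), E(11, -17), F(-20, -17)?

The centroid is the average of the vertices, so each weight is 1/3.

(1/3, 1/3, 1/3)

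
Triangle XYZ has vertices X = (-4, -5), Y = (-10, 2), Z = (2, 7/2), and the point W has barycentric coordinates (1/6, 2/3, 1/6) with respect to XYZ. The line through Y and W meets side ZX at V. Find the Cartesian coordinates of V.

Line YW meets ZX where the Y-coordinate vanishes; zeroing W's Y-weight and renormalizing leaves Z, X-weights 1/6 : 1/6 → (1/2, 1/2).
So V = (1/2)·Z + (1/2)·X = (-1, -3/4).

(-1, -3/4)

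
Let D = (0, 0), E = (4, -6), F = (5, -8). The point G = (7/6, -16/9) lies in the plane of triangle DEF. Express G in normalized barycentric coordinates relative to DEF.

(13/18, 2/9, 1/18)

Signed area of the reference triangle: [DEF] = ½·(0·(-6−(-8)) + 4·(-8−0) + 5·(0−(-6))) = ½·(0 − 32 + 30) = -1.
[GEF] = ½·((7/6)·(-6−(-8)) + 4·(-8−(-16/9)) + 5·(-16/9−(-6))) = ½·(7/3 − 224/9 + 190/9) = -13/18, so the D-coordinate is (-13/18)/(-1) = 13/18.
[DGF] = ½·(0·(-16/9−(-8)) + (7/6)·(-8−0) + 5·(0−(-16/9))) = ½·(0 − 28/3 + 80/9) = -2/9, so the E-coordinate is 2/9.
[DEG] = ½·(0·(-6−(-16/9)) + 4·(-16/9−0) + (7/6)·(0−(-6))) = ½·(0 − 64/9 + 7) = -1/18, so the F-coordinate is 1/18.
Check: 13/18 + 2/9 + 1/18 = 1.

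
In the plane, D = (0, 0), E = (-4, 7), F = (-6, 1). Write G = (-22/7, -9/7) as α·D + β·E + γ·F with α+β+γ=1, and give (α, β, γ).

Signed area of the reference triangle: [DEF] = ½·(0·(7−1) + (-4)·(1−0) + (-6)·(0−7)) = ½·(0 − 4 + 42) = 19.
[GEF] = ½·((-22/7)·(7−1) + (-4)·(1−(-9/7)) + (-6)·(-9/7−7)) = ½·(-132/7 − 64/7 + 348/7) = 76/7, so the D-coordinate is (76/7)/19 = 4/7.
[DGF] = ½·(0·(-9/7−1) + (-22/7)·(1−0) + (-6)·(0−(-9/7))) = ½·(0 − 22/7 − 54/7) = -38/7, so the E-coordinate is -2/7.
[DEG] = ½·(0·(7−(-9/7)) + (-4)·(-9/7−0) + (-22/7)·(0−7)) = ½·(0 + 36/7 + 22) = 95/7, so the F-coordinate is 5/7.

(4/7, -2/7, 5/7)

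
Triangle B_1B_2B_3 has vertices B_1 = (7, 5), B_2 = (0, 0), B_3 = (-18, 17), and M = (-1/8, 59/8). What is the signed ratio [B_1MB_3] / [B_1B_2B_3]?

1/8

[B_1B_2B_3] = ½·(7·(0−17) + 0·(17−5) + (-18)·(5−0)) = ½·(-119 + 0 − 90) = -209/2.
[B_1MB_3] = ½·(7·(59/8−17) + (-1/8)·(17−5) + (-18)·(5−(59/8))) = ½·(-539/8 − 3/2 + 171/4) = -209/16, so the ratio is (-209/16)/(-209/2) = 1/8.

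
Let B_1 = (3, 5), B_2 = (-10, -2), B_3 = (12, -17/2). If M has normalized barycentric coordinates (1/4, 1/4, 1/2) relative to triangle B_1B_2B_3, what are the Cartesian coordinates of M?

(17/4, -7/2)

M = (1/4)·B_1 + (1/4)·B_2 + (1/2)·B_3.
x-coordinate: (1/4)·3 + (1/4)·(-10) + (1/2)·12 = 17/4.
y-coordinate: (1/4)·5 + (1/4)·(-2) + (1/2)·(-17/2) = -7/2.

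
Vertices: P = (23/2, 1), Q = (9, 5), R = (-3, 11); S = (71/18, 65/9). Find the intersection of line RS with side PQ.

Barycentric coordinates of S with respect to PQR: (1/9, 4/9, 4/9).
On side PQ the R-coordinate is zero; dropping S's R-weight 4/9 and renormalizing the remaining 1/9 : 4/9 gives weights 1/5, 4/5 on P, Q.
T = (1/5)·(23/2, 1) + (4/5)·(9, 5) = (19/2, 21/5).

(19/2, 21/5)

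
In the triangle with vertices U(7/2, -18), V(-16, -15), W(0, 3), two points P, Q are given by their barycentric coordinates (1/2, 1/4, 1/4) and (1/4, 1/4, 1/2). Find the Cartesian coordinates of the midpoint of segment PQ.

Barycentric coordinates of the midpoint are the average: (3/8, 1/4, 3/8).
Converting: (3/8)·U + (1/4)·V + (3/8)·W = (-43/16, -75/8).

(-43/16, -75/8)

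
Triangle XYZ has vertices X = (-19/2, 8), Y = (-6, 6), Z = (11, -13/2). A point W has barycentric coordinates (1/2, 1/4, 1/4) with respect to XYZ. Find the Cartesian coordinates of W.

W = (1/2)·X + (1/4)·Y + (1/4)·Z.
x-coordinate: (1/2)·(-19/2) + (1/4)·(-6) + (1/4)·11 = -7/2.
y-coordinate: (1/2)·8 + (1/4)·6 + (1/4)·(-13/2) = 31/8.

(-7/2, 31/8)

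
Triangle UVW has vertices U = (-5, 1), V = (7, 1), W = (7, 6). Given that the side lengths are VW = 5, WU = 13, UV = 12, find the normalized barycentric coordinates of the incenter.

(1/6, 13/30, 2/5)

The incenter has barycentric coordinates proportional to the opposite side lengths: (5 : 13 : 12).
Normalizing by 5+13+12 = 30 gives (1/6, 13/30, 2/5).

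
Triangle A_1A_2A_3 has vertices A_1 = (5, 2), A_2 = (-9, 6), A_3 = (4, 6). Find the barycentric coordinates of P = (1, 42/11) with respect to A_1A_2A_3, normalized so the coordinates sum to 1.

Signed area of the reference triangle: [A_1A_2A_3] = ½·(5·(6−6) + (-9)·(6−2) + 4·(2−6)) = ½·(0 − 36 − 16) = -26.
[PA_2A_3] = ½·(1·(6−6) + (-9)·(6−(42/11)) + 4·(42/11−6)) = ½·(0 − 216/11 − 96/11) = -156/11, so the A_1-coordinate is (-156/11)/(-26) = 6/11.
[A_1PA_3] = ½·(5·(42/11−6) + 1·(6−2) + 4·(2−(42/11))) = ½·(-120/11 + 4 − 80/11) = -78/11, so the A_2-coordinate is 3/11.
[A_1A_2P] = ½·(5·(6−(42/11)) + (-9)·(42/11−2) + 1·(2−6)) = ½·(120/11 − 180/11 − 4) = -52/11, so the A_3-coordinate is 2/11.
Check: 6/11 + 3/11 + 2/11 = 1.

(6/11, 3/11, 2/11)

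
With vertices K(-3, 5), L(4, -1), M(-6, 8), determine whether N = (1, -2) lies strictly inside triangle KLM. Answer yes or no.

Barycentric coordinates of N: (37/3, -3, -25/3).
The three coordinates are positive, negative, negative; a point is interior exactly when all three are positive.

no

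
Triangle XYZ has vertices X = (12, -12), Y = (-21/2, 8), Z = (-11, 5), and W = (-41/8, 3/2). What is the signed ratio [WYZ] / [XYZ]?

1/4

[XYZ] = ½·(12·(8−5) + (-21/2)·(5−(-12)) + (-11)·(-12−8)) = ½·(36 − 357/2 + 220) = 155/4.
[WYZ] = ½·((-41/8)·(8−5) + (-21/2)·(5−(3/2)) + (-11)·(3/2−8)) = ½·(-123/8 − 147/4 + 143/2) = 155/16, so the ratio is (155/16)/(155/4) = 1/4.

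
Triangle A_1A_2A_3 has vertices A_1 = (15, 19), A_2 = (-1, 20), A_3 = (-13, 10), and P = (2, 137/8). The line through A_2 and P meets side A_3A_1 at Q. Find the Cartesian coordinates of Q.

Barycentric coordinates of P with respect to A_1A_2A_3: (3/8, 3/8, 1/4).
On side A_3A_1 the A_2-coordinate is zero; dropping P's A_2-weight 3/8 and renormalizing the remaining 1/4 : 3/8 gives weights 2/5, 3/5 on A_3, A_1.
Q = (2/5)·(-13, 10) + (3/5)·(15, 19) = (19/5, 77/5).

(19/5, 77/5)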